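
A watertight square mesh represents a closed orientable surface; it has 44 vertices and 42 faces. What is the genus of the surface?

Every face is a square, so 2E = 4·42 = 168, giving E = 84.
χ = V − E + F = 44 − 84 + 42 = 2.
For a closed orientable surface χ = 2 − 2g, so g = (2 − (2))/2 = 0.

0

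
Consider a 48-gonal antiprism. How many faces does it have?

An antiprism on an n-gon has two n-gon caps and 2n triangles: V = 2·48 = 96, E = 4·48 = 192, F = 2·48 + 2 = 98.

98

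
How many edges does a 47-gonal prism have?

141

A prism on an n-gon has two n-gon bases and n rectangular sides: V = 2·47 = 94, E = 3·47 = 141, F = 47 + 2 = 49.
Check: V − E + F = 94 − 141 + 49 = 2.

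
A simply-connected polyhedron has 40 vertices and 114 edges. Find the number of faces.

76

Here V − E + F = 2.
F = 2 − V + E = 2 − 40 + 114 = 76.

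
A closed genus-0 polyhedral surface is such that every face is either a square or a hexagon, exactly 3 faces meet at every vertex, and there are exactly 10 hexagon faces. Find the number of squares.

6

Let x be the number of squares; then F = 10 + x.
Edge–face incidences: 2E = 6·10 + 4·x = 60 + 4x.
Every vertex has degree 3, so 3V = 2E.
Euler: V − E + F = 2 ⇒ (2E)/3 − E + (10 + x) = 2.
Multiply by 6: 2·(2E) − 3·(2E) + 6·(10 + x) = 12, i.e. 60 + 6x − (60 + 4x) = 12.
Collecting terms: 2x = 12, so x = 6.
Then 2E = 60 + 4·6 = 84, so E = 42, V = 2E/3 = 28, F = 10 + 6 = 16.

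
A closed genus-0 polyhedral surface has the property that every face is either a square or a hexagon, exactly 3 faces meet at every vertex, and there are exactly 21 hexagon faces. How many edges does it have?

75

Let x be the number of squares; then F = 21 + x.
Edge–face incidences: 2E = 6·21 + 4·x = 126 + 4x.
Every vertex has degree 3, so 3V = 2E.
Euler: V − E + F = 2 ⇒ (2E)/3 − E + (21 + x) = 2.
Multiply by 6: 2·(2E) − 3·(2E) + 6·(21 + x) = 12, i.e. 126 + 6x − (126 + 4x) = 12.
Collecting terms: 2x = 12, so x = 6.
Then 2E = 126 + 4·6 = 150, so E = 75, V = 2E/3 = 50, F = 21 + 6 = 27.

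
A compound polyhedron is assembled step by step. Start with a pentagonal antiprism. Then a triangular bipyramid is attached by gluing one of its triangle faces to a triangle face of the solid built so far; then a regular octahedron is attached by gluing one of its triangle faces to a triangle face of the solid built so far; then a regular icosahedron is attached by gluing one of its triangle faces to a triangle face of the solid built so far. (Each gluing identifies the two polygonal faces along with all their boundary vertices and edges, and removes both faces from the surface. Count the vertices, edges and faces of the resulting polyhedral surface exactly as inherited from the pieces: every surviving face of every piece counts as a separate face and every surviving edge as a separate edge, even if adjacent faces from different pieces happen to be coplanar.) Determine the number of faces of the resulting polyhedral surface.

40

A pentagonal antiprism: V=10, E=20, F=12.
Attach a triangular bipyramid (V=5, E=9, F=6) along a 3-gon: merge 3 vertices and 3 edges, delete both glued faces → V=12, E=26, F=16.
Attach a regular octahedron (V=6, E=12, F=8) along a 3-gon: merge 3 vertices and 3 edges, delete both glued faces → V=15, E=35, F=22.
Attach a regular icosahedron (V=12, E=30, F=20) along a 3-gon: merge 3 vertices and 3 edges, delete both glued faces → V=24, E=62, F=40.
Check: V − E + F = 24 − 62 + 40 = 2.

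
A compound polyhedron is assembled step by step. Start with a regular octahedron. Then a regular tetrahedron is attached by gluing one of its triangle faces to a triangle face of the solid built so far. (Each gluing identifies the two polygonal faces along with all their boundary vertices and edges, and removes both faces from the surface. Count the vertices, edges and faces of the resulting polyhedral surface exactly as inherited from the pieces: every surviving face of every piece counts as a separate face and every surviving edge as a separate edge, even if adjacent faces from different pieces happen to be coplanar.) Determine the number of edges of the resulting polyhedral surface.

15

A regular octahedron: V=6, E=12, F=8.
Attach a regular tetrahedron (V=4, E=6, F=4) along a 3-gon: merge 3 vertices and 3 edges, delete both glued faces → V=7, E=15, F=10.
Check: V − E + F = 7 − 15 + 10 = 2.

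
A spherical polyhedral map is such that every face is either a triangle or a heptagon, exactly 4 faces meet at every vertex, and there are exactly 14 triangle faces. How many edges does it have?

Let x be the number of heptagons; then F = 14 + x.
Edge–face incidences: 2E = 3·14 + 7·x = 42 + 7x.
Every vertex has degree 4, so 4V = 2E.
Euler: V − E + F = 2 ⇒ (2E)/4 − E + (14 + x) = 2.
Multiply by 8: 2·(2E) − 4·(2E) + 8·(14 + x) = 16, i.e. 112 + 8x − 2·(42 + 7x) = 16.
Collecting terms: −6x + 28 = 16, so −6x = −12, so x = 2.
Then 2E = 42 + 7·2 = 56, so E = 28, V = 2E/4 = 14, F = 14 + 2 = 16.

28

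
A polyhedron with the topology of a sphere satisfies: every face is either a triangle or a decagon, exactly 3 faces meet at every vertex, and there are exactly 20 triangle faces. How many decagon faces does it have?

Let x be the number of decagons; then F = 20 + x.
Edge–face incidences: 2E = 3·20 + 10·x = 60 + 10x.
Every vertex has degree 3, so 3V = 2E.
Euler: V − E + F = 2 ⇒ (2E)/3 − E + (20 + x) = 2.
Multiply by 6: 2·(2E) − 3·(2E) + 6·(20 + x) = 12, i.e. 120 + 6x − (60 + 10x) = 12.
Collecting terms: −4x + 60 = 12, so −4x = −48, so x = 12.
Then 2E = 60 + 10·12 = 180, so E = 90, V = 2E/3 = 60, F = 20 + 12 = 32.

12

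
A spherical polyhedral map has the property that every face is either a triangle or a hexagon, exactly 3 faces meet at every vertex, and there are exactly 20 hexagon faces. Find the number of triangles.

4

Let x be the number of triangles; then F = 20 + x.
Edge–face incidences: 2E = 6·20 + 3·x = 120 + 3x.
Every vertex has degree 3, so 3V = 2E.
Euler: V − E + F = 2 ⇒ (2E)/3 − E + (20 + x) = 2.
Multiply by 6: 2·(2E) − 3·(2E) + 6·(20 + x) = 12, i.e. 120 + 6x − (120 + 3x) = 12.
Collecting terms: 3x = 12, so x = 4.
Then 2E = 120 + 3·4 = 132, so E = 66, V = 2E/3 = 44, F = 20 + 4 = 24.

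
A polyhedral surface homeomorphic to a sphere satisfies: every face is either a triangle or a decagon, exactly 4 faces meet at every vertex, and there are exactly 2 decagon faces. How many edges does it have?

40

Let x be the number of triangles; then F = 2 + x.
Edge–face incidences: 2E = 10·2 + 3·x = 20 + 3x.
Every vertex has degree 4, so 4V = 2E.
Euler: V − E + F = 2 ⇒ (2E)/4 − E + (2 + x) = 2.
Multiply by 8: 2·(2E) − 4·(2E) + 8·(2 + x) = 16, i.e. 16 + 8x − 2·(20 + 3x) = 16.
Collecting terms: 2x − 24 = 16, so 2x = 40, so x = 20.
Then 2E = 20 + 3·20 = 80, so E = 40, V = 2E/4 = 20, F = 2 + 20 = 22.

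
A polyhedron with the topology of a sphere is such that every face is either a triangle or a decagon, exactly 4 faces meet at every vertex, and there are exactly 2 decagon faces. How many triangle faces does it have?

Let x be the number of triangles; then F = 2 + x.
Edge–face incidences: 2E = 10·2 + 3·x = 20 + 3x.
Every vertex has degree 4, so 4V = 2E.
Euler: V − E + F = 2 ⇒ (2E)/4 − E + (2 + x) = 2.
Multiply by 8: 2·(2E) − 4·(2E) + 8·(2 + x) = 16, i.e. 16 + 8x − 2·(20 + 3x) = 16.
Collecting terms: 2x − 24 = 16, so 2x = 40, so x = 20.
Then 2E = 20 + 3·20 = 80, so E = 40, V = 2E/4 = 20, F = 2 + 20 = 22.

20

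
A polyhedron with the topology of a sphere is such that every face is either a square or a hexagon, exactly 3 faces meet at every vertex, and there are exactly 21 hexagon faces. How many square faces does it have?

6

Let x be the number of squares; then F = 21 + x.
Edge–face incidences: 2E = 6·21 + 4·x = 126 + 4x.
Every vertex has degree 3, so 3V = 2E.
Euler: V − E + F = 2 ⇒ (2E)/3 − E + (21 + x) = 2.
Multiply by 6: 2·(2E) − 3·(2E) + 6·(21 + x) = 12, i.e. 126 + 6x − (126 + 4x) = 12.
Collecting terms: 2x = 12, so x = 6.
Then 2E = 126 + 4·6 = 150, so E = 75, V = 2E/3 = 50, F = 21 + 6 = 27.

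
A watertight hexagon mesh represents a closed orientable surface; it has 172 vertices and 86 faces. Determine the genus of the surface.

Every face is a hexagon, so 2E = 6·86 = 516, giving E = 258.
χ = V − E + F = 172 − 258 + 86 = 0.
For a closed orientable surface χ = 2 − 2g, so g = (2 − (0))/2 = 1.

1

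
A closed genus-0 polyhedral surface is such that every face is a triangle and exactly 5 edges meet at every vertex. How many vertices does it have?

12

Each face has 3 edges and each edge borders two faces, so 2E = 3F.
Each vertex has degree 5, so 5V = 2E and hence V = 3F/5.
Euler: V − E + F = 2 ⇒ (3F/5) − (3F/2) + F = 2.
Multiply by 10: (6 − 15 + 10)F = 20, i.e. 1F = 20.
So F = 20, E = 3·20/2 = 30, V = 3·20/5 = 12.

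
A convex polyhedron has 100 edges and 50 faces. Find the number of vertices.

Here V − E + F = 2.
V = 2 + E − F = 2 + 100 − 50 = 52.

52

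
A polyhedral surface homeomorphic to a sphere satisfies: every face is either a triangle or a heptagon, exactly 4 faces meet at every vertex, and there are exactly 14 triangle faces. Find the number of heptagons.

Let x be the number of heptagons; then F = 14 + x.
Edge–face incidences: 2E = 3·14 + 7·x = 42 + 7x.
Every vertex has degree 4, so 4V = 2E.
Euler: V − E + F = 2 ⇒ (2E)/4 − E + (14 + x) = 2.
Multiply by 8: 2·(2E) − 4·(2E) + 8·(14 + x) = 16, i.e. 112 + 8x − 2·(42 + 7x) = 16.
Collecting terms: −6x + 28 = 16, so −6x = −12, so x = 2.
Then 2E = 42 + 7·2 = 56, so E = 28, V = 2E/4 = 14, F = 14 + 2 = 16.

2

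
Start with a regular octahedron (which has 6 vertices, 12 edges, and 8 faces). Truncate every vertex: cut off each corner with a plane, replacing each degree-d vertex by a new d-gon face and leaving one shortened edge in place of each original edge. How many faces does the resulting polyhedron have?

Truncation replaces each original edge-end by a new vertex, so V′ = 2E = 24.
Each original edge survives, and each old vertex of degree d contributes d new edges; summing degrees gives Σd = 2E, so E′ = E + 2E = 3E = 36.
Each original face survives and each original vertex becomes one new face: F′ = F + V = 14.

14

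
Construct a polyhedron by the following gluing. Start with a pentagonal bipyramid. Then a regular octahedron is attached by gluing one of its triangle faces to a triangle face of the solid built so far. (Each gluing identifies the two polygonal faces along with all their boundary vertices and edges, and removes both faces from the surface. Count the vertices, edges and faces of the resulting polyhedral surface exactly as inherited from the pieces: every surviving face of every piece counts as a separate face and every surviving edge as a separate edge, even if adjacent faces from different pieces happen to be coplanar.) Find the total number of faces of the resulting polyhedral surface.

16

A pentagonal bipyramid: V=7, E=15, F=10.
Attach a regular octahedron (V=6, E=12, F=8) along a 3-gon: merge 3 vertices and 3 edges, delete both glued faces → V=10, E=24, F=16.
Check: V − E + F = 10 − 24 + 16 = 2.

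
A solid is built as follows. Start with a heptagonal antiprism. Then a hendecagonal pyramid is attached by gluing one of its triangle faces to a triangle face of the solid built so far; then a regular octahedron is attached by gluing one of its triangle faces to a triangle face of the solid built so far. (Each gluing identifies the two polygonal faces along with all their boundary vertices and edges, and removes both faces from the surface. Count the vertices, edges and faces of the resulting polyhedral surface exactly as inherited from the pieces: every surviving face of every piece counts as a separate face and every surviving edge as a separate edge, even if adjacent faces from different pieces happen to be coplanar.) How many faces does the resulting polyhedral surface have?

A heptagonal antiprism: V=14, E=28, F=16.
Attach a hendecagonal pyramid (V=12, E=22, F=12) along a 3-gon: merge 3 vertices and 3 edges, delete both glued faces → V=23, E=47, F=26.
Attach a regular octahedron (V=6, E=12, F=8) along a 3-gon: merge 3 vertices and 3 edges, delete both glued faces → V=26, E=56, F=32.
Check: V − E + F = 26 − 56 + 32 = 2.

32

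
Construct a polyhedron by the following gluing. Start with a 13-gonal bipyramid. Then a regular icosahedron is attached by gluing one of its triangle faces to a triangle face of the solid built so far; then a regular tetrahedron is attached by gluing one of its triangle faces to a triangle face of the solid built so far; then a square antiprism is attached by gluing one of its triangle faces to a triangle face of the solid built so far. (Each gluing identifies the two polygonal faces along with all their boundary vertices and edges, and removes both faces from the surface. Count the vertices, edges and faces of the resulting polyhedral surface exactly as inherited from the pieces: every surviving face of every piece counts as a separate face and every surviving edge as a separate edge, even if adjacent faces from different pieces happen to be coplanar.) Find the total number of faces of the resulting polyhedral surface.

54

A 13-gonal bipyramid: V=15, E=39, F=26.
Attach a regular icosahedron (V=12, E=30, F=20) along a 3-gon: merge 3 vertices and 3 edges, delete both glued faces → V=24, E=66, F=44.
Attach a regular tetrahedron (V=4, E=6, F=4) along a 3-gon: merge 3 vertices and 3 edges, delete both glued faces → V=25, E=69, F=46.
Attach a square antiprism (V=8, E=16, F=10) along a 3-gon: merge 3 vertices and 3 edges, delete both glued faces → V=30, E=82, F=54.
Check: V − E + F = 30 − 82 + 54 = 2.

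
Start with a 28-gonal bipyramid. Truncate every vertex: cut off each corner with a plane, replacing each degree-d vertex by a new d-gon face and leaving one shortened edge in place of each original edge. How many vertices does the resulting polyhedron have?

168

The base solid has V = 30, E = 84, F = 56.
Truncation replaces each original edge-end by a new vertex, so V′ = 2E = 168.
Each original edge survives, and each old vertex of degree d contributes d new edges; summing degrees gives Σd = 2E, so E′ = E + 2E = 3E = 252.
Each original face survives and each original vertex becomes one new face: F′ = F + V = 86.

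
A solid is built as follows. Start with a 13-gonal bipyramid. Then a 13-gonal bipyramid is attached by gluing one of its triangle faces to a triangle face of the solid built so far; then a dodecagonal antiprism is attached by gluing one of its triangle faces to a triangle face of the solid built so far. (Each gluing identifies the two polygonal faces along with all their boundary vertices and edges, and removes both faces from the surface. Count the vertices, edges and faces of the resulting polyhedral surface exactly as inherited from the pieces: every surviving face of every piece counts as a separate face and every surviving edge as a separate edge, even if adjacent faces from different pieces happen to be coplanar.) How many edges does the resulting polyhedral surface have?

120

A 13-gonal bipyramid: V=15, E=39, F=26.
Attach a 13-gonal bipyramid (V=15, E=39, F=26) along a 3-gon: merge 3 vertices and 3 edges, delete both glued faces → V=27, E=75, F=50.
Attach a dodecagonal antiprism (V=24, E=48, F=26) along a 3-gon: merge 3 vertices and 3 edges, delete both glued faces → V=48, E=120, F=74.
Check: V − E + F = 48 − 120 + 74 = 2.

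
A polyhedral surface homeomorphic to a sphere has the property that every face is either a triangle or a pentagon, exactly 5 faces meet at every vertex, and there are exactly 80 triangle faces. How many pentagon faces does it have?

Let x be the number of pentagons; then F = 80 + x.
Edge–face incidences: 2E = 3·80 + 5·x = 240 + 5x.
Every vertex has degree 5, so 5V = 2E.
Euler: V − E + F = 2 ⇒ (2E)/5 − E + (80 + x) = 2.
Multiply by 10: 2·(2E) − 5·(2E) + 10·(80 + x) = 20, i.e. 800 + 10x − 3·(240 + 5x) = 20.
Collecting terms: −5x + 80 = 20, so −5x = −60, so x = 12.
Then 2E = 240 + 5·12 = 300, so E = 150, V = 2E/5 = 60, F = 80 + 12 = 92.

12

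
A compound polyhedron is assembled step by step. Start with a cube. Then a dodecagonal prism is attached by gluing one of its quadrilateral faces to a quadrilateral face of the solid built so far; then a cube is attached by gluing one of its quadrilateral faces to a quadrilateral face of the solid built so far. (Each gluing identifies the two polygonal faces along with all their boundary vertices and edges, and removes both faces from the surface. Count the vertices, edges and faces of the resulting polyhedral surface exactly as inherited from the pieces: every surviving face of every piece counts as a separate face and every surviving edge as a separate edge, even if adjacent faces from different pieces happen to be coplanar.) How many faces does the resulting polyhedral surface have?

A cube: V=8, E=12, F=6.
Attach a dodecagonal prism (V=24, E=36, F=14) along a 4-gon: merge 4 vertices and 4 edges, delete both glued faces → V=28, E=44, F=18.
Attach a cube (V=8, E=12, F=6) along a 4-gon: merge 4 vertices and 4 edges, delete both glued faces → V=32, E=52, F=22.
Check: V − E + F = 32 − 52 + 22 = 2.

22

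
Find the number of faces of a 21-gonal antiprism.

An antiprism on an n-gon has two n-gon caps and 2n triangles: V = 2·21 = 42, E = 4·21 = 84, F = 2·21 + 2 = 44.

44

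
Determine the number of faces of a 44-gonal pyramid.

45

A pyramid on an n-gon base has one n-gon and n triangles: V = 44 + 1 = 45, E = 2·44 = 88, F = 44 + 1 = 45.
Check: V − E + F = 45 − 88 + 45 = 2.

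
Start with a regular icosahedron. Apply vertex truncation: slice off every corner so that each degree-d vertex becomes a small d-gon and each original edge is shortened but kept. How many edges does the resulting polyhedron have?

The base solid has V = 12, E = 30, F = 20.
Truncation replaces each original edge-end by a new vertex, so V′ = 2E = 60.
Each original edge survives, and each old vertex of degree d contributes d new edges; summing degrees gives Σd = 2E, so E′ = E + 2E = 3E = 90.
Each original face survives and each original vertex becomes one new face: F′ = F + V = 32.

90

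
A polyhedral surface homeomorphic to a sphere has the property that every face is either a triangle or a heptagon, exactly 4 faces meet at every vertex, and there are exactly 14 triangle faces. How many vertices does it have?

14

Let x be the number of heptagons; then F = 14 + x.
Edge–face incidences: 2E = 3·14 + 7·x = 42 + 7x.
Every vertex has degree 4, so 4V = 2E.
Euler: V − E + F = 2 ⇒ (2E)/4 − E + (14 + x) = 2.
Multiply by 8: 2·(2E) − 4·(2E) + 8·(14 + x) = 16, i.e. 112 + 8x − 2·(42 + 7x) = 16.
Collecting terms: −6x + 28 = 16, so −6x = −12, so x = 2.
Then 2E = 42 + 7·2 = 56, so E = 28, V = 2E/4 = 14, F = 14 + 2 = 16.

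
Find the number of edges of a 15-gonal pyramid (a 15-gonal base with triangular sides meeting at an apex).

30

A pyramid on an n-gon base has one n-gon and n triangles: V = 15 + 1 = 16, E = 2·15 = 30, F = 15 + 1 = 16.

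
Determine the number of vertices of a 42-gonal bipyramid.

44

A bipyramid over an n-gon has 2n triangular faces and n + 2 vertices: V = 42 + 2 = 44, E = 3·42 = 126, F = 2·42 = 84.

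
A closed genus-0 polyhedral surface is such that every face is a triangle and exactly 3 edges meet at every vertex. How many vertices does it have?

4

Each face has 3 edges and each edge borders two faces, so 2E = 3F.
Each vertex has degree 3, so 3V = 2E and hence V = 3F/3.
Euler: V − E + F = 2 ⇒ (3F/3) − (3F/2) + F = 2.
Multiply by 6: (6 − 9 + 6)F = 12, i.e. 3F = 12.
So F = 4, E = 3·4/2 = 6, V = 3·4/3 = 4.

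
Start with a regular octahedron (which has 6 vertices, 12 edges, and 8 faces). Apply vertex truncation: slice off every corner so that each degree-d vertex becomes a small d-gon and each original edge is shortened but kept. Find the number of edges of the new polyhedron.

36

Truncation replaces each original edge-end by a new vertex, so V′ = 2E = 24.
Each original edge survives, and each old vertex of degree d contributes d new edges; summing degrees gives Σd = 2E, so E′ = E + 2E = 3E = 36.
Each original face survives and each original vertex becomes one new face: F′ = F + V = 14.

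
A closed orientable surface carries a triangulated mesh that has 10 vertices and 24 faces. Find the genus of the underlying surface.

Every face is a triangle, so 2E = 3·24 = 72, giving E = 36.
χ = V − E + F = 10 − 36 + 24 = -2.
For a closed orientable surface χ = 2 − 2g, so g = (2 − (-2))/2 = 2.

2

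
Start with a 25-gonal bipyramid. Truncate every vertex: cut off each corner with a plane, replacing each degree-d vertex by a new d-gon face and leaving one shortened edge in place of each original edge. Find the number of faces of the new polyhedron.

The base solid has V = 27, E = 75, F = 50.
Truncation replaces each original edge-end by a new vertex, so V′ = 2E = 150.
Each original edge survives, and each old vertex of degree d contributes d new edges; summing degrees gives Σd = 2E, so E′ = E + 2E = 3E = 225.
Each original face survives and each original vertex becomes one new face: F′ = F + V = 77.

77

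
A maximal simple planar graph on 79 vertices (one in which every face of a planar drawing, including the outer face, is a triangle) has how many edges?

231

In a plane triangulation 3F = 2E and V − E + F = 2, so E = 3V − 6 = 3·79 − 6 = 231.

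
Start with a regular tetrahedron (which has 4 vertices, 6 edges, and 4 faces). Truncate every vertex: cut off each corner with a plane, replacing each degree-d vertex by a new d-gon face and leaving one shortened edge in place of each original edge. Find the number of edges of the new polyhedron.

18

Truncation replaces each original edge-end by a new vertex, so V′ = 2E = 12.
Each original edge survives, and each old vertex of degree d contributes d new edges; summing degrees gives Σd = 2E, so E′ = E + 2E = 3E = 18.
Each original face survives and each original vertex becomes one new face: F′ = F + V = 8.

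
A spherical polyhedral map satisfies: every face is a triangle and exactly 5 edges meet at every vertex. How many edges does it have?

30

Each face has 3 edges and each edge borders two faces, so 2E = 3F.
Each vertex has degree 5, so 5V = 2E and hence V = 3F/5.
Euler: V − E + F = 2 ⇒ (3F/5) − (3F/2) + F = 2.
Multiply by 10: (6 − 15 + 10)F = 20, i.e. 1F = 20.
So F = 20, E = 3·20/2 = 30, V = 3·20/5 = 12.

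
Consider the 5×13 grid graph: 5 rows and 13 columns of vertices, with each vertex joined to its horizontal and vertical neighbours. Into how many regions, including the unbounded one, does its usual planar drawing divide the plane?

49

The grid has V = 5·13 = 65 vertices and E = 5·12 + 13·4 = 112 edges.
F = 2 − V + E = 2 − 65 + 112 = 49.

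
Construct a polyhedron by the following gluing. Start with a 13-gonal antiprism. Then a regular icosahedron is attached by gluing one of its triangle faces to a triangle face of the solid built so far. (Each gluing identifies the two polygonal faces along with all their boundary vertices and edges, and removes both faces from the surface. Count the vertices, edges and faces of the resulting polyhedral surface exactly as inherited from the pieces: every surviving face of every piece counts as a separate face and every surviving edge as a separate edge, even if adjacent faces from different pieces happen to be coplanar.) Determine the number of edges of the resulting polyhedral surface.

A 13-gonal antiprism: V=26, E=52, F=28.
Attach a regular icosahedron (V=12, E=30, F=20) along a 3-gon: merge 3 vertices and 3 edges, delete both glued faces → V=35, E=79, F=46.
Check: V − E + F = 35 − 79 + 46 = 2.

79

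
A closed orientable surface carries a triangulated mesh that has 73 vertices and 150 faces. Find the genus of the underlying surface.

2

Every face is a triangle, so 2E = 3·150 = 450, giving E = 225.
χ = V − E + F = 73 − 225 + 150 = -2.
For a closed orientable surface χ = 2 − 2g, so g = (2 − (-2))/2 = 2.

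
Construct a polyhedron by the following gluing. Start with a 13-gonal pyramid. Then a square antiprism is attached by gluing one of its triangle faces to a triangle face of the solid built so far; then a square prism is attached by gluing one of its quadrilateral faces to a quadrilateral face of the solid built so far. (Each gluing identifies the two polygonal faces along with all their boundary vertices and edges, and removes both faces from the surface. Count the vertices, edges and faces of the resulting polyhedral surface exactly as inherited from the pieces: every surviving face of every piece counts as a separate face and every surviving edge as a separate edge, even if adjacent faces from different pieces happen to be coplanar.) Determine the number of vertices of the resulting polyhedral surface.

A 13-gonal pyramid: V=14, E=26, F=14.
Attach a square antiprism (V=8, E=16, F=10) along a 3-gon: merge 3 vertices and 3 edges, delete both glued faces → V=19, E=39, F=22.
Attach a square prism (V=8, E=12, F=6) along a 4-gon: merge 4 vertices and 4 edges, delete both glued faces → V=23, E=47, F=26.
Check: V − E + F = 23 − 47 + 26 = 2.

23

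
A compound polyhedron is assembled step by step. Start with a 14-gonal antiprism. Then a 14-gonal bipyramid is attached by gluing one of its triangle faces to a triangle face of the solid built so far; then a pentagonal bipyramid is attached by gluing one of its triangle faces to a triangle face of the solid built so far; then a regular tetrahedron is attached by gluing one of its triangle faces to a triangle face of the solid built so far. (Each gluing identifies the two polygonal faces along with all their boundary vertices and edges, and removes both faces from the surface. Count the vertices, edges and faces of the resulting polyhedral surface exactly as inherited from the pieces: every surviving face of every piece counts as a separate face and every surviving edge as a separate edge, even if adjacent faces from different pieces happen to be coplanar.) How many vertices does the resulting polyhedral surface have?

A 14-gonal antiprism: V=28, E=56, F=30.
Attach a 14-gonal bipyramid (V=16, E=42, F=28) along a 3-gon: merge 3 vertices and 3 edges, delete both glued faces → V=41, E=95, F=56.
Attach a pentagonal bipyramid (V=7, E=15, F=10) along a 3-gon: merge 3 vertices and 3 edges, delete both glued faces → V=45, E=107, F=64.
Attach a regular tetrahedron (V=4, E=6, F=4) along a 3-gon: merge 3 vertices and 3 edges, delete both glued faces → V=46, E=110, F=66.
Check: V − E + F = 46 − 110 + 66 = 2.

46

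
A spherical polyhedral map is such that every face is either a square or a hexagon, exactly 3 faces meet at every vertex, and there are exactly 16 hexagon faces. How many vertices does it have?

Let x be the number of squares; then F = 16 + x.
Edge–face incidences: 2E = 6·16 + 4·x = 96 + 4x.
Every vertex has degree 3, so 3V = 2E.
Euler: V − E + F = 2 ⇒ (2E)/3 − E + (16 + x) = 2.
Multiply by 6: 2·(2E) − 3·(2E) + 6·(16 + x) = 12, i.e. 96 + 6x − (96 + 4x) = 12.
Collecting terms: 2x = 12, so x = 6.
Then 2E = 96 + 4·6 = 120, so E = 60, V = 2E/3 = 40, F = 16 + 6 = 22.

40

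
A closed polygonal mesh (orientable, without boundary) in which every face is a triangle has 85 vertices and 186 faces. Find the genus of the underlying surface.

Every face is a triangle, so 2E = 3·186 = 558, giving E = 279.
χ = V − E + F = 85 − 279 + 186 = -8.
For a closed orientable surface χ = 2 − 2g, so g = (2 − (-8))/2 = 5.

5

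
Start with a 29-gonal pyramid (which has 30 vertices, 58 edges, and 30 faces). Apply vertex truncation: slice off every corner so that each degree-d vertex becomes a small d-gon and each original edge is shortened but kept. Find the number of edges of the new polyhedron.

174

Truncation replaces each original edge-end by a new vertex, so V′ = 2E = 116.
Each original edge survives, and each old vertex of degree d contributes d new edges; summing degrees gives Σd = 2E, so E′ = E + 2E = 3E = 174.
Each original face survives and each original vertex becomes one new face: F′ = F + V = 60.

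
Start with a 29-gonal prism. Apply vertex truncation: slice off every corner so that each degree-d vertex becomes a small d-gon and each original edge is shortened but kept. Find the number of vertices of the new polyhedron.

174

The base solid has V = 58, E = 87, F = 31.
Truncation replaces each original edge-end by a new vertex, so V′ = 2E = 174.
Each original edge survives, and each old vertex of degree d contributes d new edges; summing degrees gives Σd = 2E, so E′ = E + 2E = 3E = 261.
Each original face survives and each original vertex becomes one new face: F′ = F + V = 89.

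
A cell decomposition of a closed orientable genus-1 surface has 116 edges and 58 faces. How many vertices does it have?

58

For a closed orientable surface of genus 1, χ = 2 − 2·1 = 0.
V = 0 + E − F = 0 + 116 − 58 = 58.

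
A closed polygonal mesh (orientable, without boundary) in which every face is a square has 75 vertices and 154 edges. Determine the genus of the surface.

Every face is a square and each edge borders two faces, so 4F = 2·154, giving F = 77.
χ = V − E + F = 75 − 154 + 77 = -2.
For a closed orientable surface χ = 2 − 2g, so g = (2 − (-2))/2 = 2.

2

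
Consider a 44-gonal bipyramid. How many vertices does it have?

A bipyramid over an n-gon has 2n triangular faces and n + 2 vertices: V = 44 + 2 = 46, E = 3·44 = 132, F = 2·44 = 88.
Check: V − E + F = 46 − 132 + 88 = 2.

46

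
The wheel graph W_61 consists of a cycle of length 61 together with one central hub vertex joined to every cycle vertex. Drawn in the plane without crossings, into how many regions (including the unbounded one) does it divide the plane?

W_61 has V = 61 + 1 = 62 vertices and E = 2·61 = 122 edges.
By Euler's formula F = 2 − V + E = 2 − 62 + 122 = 62.

62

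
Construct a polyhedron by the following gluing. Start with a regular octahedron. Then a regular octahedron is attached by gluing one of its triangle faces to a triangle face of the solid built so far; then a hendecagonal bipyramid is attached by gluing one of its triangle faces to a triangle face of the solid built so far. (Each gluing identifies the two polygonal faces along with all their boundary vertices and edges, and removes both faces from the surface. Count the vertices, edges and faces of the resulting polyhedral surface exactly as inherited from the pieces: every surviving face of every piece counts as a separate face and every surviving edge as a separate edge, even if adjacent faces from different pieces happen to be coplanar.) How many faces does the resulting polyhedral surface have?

34

A regular octahedron: V=6, E=12, F=8.
Attach a regular octahedron (V=6, E=12, F=8) along a 3-gon: merge 3 vertices and 3 edges, delete both glued faces → V=9, E=21, F=14.
Attach a hendecagonal bipyramid (V=13, E=33, F=22) along a 3-gon: merge 3 vertices and 3 edges, delete both glued faces → V=19, E=51, F=34.
Check: V − E + F = 19 − 51 + 34 = 2.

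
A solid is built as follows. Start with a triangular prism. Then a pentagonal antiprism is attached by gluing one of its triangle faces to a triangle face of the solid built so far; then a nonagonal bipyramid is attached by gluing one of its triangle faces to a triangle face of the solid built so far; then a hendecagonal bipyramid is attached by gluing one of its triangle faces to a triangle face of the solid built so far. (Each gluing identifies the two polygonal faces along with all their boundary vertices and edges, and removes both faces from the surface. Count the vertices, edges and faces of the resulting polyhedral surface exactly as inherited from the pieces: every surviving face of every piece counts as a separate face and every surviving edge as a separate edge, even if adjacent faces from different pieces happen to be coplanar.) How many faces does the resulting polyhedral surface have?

51

A triangular prism: V=6, E=9, F=5.
Attach a pentagonal antiprism (V=10, E=20, F=12) along a 3-gon: merge 3 vertices and 3 edges, delete both glued faces → V=13, E=26, F=15.
Attach a nonagonal bipyramid (V=11, E=27, F=18) along a 3-gon: merge 3 vertices and 3 edges, delete both glued faces → V=21, E=50, F=31.
Attach a hendecagonal bipyramid (V=13, E=33, F=22) along a 3-gon: merge 3 vertices and 3 edges, delete both glued faces → V=31, E=80, F=51.
Check: V − E + F = 31 − 80 + 51 = 2.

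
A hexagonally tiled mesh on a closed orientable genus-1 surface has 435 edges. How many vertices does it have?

290

χ = 2 − 2·1 = 0, and every face is a hexagon so 6F = 2E.
F = 2E/6 = 145. Then V = 0 + E − F = 0 + 435 − 145 = 290.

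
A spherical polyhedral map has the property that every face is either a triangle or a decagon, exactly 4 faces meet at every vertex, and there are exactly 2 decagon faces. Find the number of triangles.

20

Let x be the number of triangles; then F = 2 + x.
Edge–face incidences: 2E = 10·2 + 3·x = 20 + 3x.
Every vertex has degree 4, so 4V = 2E.
Euler: V − E + F = 2 ⇒ (2E)/4 − E + (2 + x) = 2.
Multiply by 8: 2·(2E) − 4·(2E) + 8·(2 + x) = 16, i.e. 16 + 8x − 2·(20 + 3x) = 16.
Collecting terms: 2x − 24 = 16, so 2x = 40, so x = 20.
Then 2E = 20 + 3·20 = 80, so E = 40, V = 2E/4 = 20, F = 2 + 20 = 22.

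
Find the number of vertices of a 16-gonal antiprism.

32

An antiprism on an n-gon has two n-gon caps and 2n triangles: V = 2·16 = 32, E = 4·16 = 64, F = 2·16 + 2 = 34.
Check: V − E + F = 32 − 64 + 34 = 2.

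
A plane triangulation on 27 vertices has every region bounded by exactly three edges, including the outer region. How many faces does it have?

In a plane triangulation 3F = 2E and V − E + F = 2, so F = 2V − 4 = 2·27 − 4 = 50.

50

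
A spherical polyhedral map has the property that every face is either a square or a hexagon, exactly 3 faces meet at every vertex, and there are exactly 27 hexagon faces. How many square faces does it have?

Let x be the number of squares; then F = 27 + x.
Edge–face incidences: 2E = 6·27 + 4·x = 162 + 4x.
Every vertex has degree 3, so 3V = 2E.
Euler: V − E + F = 2 ⇒ (2E)/3 − E + (27 + x) = 2.
Multiply by 6: 2·(2E) − 3·(2E) + 6·(27 + x) = 12, i.e. 162 + 6x − (162 + 4x) = 12.
Collecting terms: 2x = 12, so x = 6.
Then 2E = 162 + 4·6 = 186, so E = 93, V = 2E/3 = 62, F = 27 + 6 = 33.

6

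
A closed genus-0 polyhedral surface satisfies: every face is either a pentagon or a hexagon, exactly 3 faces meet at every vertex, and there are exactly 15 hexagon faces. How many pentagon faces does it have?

Let x be the number of pentagons; then F = 15 + x.
Edge–face incidences: 2E = 6·15 + 5·x = 90 + 5x.
Every vertex has degree 3, so 3V = 2E.
Euler: V − E + F = 2 ⇒ (2E)/3 − E + (15 + x) = 2.
Multiply by 6: 2·(2E) − 3·(2E) + 6·(15 + x) = 12, i.e. 90 + 6x − (90 + 5x) = 12.
Collecting terms: x = 12.
Then 2E = 90 + 5·12 = 150, so E = 75, V = 2E/3 = 50, F = 15 + 12 = 27.

12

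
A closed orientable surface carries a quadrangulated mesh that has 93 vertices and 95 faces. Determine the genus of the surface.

Every face is a square, so 2E = 4·95 = 380, giving E = 190.
χ = V − E + F = 93 − 190 + 95 = -2.
For a closed orientable surface χ = 2 − 2g, so g = (2 − (-2))/2 = 2.

2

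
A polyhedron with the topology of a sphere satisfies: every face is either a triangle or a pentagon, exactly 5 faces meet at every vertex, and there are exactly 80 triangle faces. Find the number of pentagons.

Let x be the number of pentagons; then F = 80 + x.
Edge–face incidences: 2E = 3·80 + 5·x = 240 + 5x.
Every vertex has degree 5, so 5V = 2E.
Euler: V − E + F = 2 ⇒ (2E)/5 − E + (80 + x) = 2.
Multiply by 10: 2·(2E) − 5·(2E) + 10·(80 + x) = 20, i.e. 800 + 10x − 3·(240 + 5x) = 20.
Collecting terms: −5x + 80 = 20, so −5x = −60, so x = 12.
Then 2E = 240 + 5·12 = 300, so E = 150, V = 2E/5 = 60, F = 80 + 12 = 92.

12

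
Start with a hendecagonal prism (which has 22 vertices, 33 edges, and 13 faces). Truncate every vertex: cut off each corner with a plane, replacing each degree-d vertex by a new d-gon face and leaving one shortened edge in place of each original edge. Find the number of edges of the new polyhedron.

Truncation replaces each original edge-end by a new vertex, so V′ = 2E = 66.
Each original edge survives, and each old vertex of degree d contributes d new edges; summing degrees gives Σd = 2E, so E′ = E + 2E = 3E = 99.
Each original face survives and each original vertex becomes one new face: F′ = F + V = 35.

99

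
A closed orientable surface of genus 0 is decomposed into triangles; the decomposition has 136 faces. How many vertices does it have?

χ = 2 − 2·0 = 2, and every face is a triangle so 3F = 2E.
E = 3·136/2 = 204. Then V = 2 + E − F = 2 + 204 − 136 = 70.

70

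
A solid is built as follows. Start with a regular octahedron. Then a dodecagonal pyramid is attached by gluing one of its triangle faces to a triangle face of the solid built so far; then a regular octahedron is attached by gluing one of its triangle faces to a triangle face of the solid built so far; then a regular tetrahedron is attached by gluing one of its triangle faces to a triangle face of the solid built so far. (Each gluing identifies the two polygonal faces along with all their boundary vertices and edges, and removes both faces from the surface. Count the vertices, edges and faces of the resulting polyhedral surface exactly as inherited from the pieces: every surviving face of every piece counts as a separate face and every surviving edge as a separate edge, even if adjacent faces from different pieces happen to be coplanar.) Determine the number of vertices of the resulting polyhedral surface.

20

A regular octahedron: V=6, E=12, F=8.
Attach a dodecagonal pyramid (V=13, E=24, F=13) along a 3-gon: merge 3 vertices and 3 edges, delete both glued faces → V=16, E=33, F=19.
Attach a regular octahedron (V=6, E=12, F=8) along a 3-gon: merge 3 vertices and 3 edges, delete both glued faces → V=19, E=42, F=25.
Attach a regular tetrahedron (V=4, E=6, F=4) along a 3-gon: merge 3 vertices and 3 edges, delete both glued faces → V=20, E=45, F=27.
Check: V − E + F = 20 − 45 + 27 = 2.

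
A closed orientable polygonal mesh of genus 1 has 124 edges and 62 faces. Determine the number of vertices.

62

For a closed orientable surface of genus 1, χ = 2 − 2·1 = 0.
V = 0 + E − F = 0 + 124 − 62 = 62.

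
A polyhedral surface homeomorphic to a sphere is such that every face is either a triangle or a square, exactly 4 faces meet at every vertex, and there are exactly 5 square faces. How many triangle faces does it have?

8

Let x be the number of triangles; then F = 5 + x.
Edge–face incidences: 2E = 4·5 + 3·x = 20 + 3x.
Every vertex has degree 4, so 4V = 2E.
Euler: V − E + F = 2 ⇒ (2E)/4 − E + (5 + x) = 2.
Multiply by 8: 2·(2E) − 4·(2E) + 8·(5 + x) = 16, i.e. 40 + 8x − 2·(20 + 3x) = 16.
Collecting terms: 2x = 16, so x = 8.
Then 2E = 20 + 3·8 = 44, so E = 22, V = 2E/4 = 11, F = 5 + 8 = 13.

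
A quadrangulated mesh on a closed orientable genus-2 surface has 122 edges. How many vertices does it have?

χ = 2 − 2·2 = -2, and every face is a square so 4F = 2E.
F = 2E/4 = 61. Then V = -2 + E − F = -2 + 122 − 61 = 59.

59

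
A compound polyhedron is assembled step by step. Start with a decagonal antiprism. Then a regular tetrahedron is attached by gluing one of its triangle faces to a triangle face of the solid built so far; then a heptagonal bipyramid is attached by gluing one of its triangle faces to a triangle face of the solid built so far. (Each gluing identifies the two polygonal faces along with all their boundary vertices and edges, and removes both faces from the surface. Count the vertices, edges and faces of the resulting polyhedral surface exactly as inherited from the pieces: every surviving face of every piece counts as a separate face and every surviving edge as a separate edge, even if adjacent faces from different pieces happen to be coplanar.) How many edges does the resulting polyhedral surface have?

A decagonal antiprism: V=20, E=40, F=22.
Attach a regular tetrahedron (V=4, E=6, F=4) along a 3-gon: merge 3 vertices and 3 edges, delete both glued faces → V=21, E=43, F=24.
Attach a heptagonal bipyramid (V=9, E=21, F=14) along a 3-gon: merge 3 vertices and 3 edges, delete both glued faces → V=27, E=61, F=36.
Check: V − E + F = 27 − 61 + 36 = 2.

61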